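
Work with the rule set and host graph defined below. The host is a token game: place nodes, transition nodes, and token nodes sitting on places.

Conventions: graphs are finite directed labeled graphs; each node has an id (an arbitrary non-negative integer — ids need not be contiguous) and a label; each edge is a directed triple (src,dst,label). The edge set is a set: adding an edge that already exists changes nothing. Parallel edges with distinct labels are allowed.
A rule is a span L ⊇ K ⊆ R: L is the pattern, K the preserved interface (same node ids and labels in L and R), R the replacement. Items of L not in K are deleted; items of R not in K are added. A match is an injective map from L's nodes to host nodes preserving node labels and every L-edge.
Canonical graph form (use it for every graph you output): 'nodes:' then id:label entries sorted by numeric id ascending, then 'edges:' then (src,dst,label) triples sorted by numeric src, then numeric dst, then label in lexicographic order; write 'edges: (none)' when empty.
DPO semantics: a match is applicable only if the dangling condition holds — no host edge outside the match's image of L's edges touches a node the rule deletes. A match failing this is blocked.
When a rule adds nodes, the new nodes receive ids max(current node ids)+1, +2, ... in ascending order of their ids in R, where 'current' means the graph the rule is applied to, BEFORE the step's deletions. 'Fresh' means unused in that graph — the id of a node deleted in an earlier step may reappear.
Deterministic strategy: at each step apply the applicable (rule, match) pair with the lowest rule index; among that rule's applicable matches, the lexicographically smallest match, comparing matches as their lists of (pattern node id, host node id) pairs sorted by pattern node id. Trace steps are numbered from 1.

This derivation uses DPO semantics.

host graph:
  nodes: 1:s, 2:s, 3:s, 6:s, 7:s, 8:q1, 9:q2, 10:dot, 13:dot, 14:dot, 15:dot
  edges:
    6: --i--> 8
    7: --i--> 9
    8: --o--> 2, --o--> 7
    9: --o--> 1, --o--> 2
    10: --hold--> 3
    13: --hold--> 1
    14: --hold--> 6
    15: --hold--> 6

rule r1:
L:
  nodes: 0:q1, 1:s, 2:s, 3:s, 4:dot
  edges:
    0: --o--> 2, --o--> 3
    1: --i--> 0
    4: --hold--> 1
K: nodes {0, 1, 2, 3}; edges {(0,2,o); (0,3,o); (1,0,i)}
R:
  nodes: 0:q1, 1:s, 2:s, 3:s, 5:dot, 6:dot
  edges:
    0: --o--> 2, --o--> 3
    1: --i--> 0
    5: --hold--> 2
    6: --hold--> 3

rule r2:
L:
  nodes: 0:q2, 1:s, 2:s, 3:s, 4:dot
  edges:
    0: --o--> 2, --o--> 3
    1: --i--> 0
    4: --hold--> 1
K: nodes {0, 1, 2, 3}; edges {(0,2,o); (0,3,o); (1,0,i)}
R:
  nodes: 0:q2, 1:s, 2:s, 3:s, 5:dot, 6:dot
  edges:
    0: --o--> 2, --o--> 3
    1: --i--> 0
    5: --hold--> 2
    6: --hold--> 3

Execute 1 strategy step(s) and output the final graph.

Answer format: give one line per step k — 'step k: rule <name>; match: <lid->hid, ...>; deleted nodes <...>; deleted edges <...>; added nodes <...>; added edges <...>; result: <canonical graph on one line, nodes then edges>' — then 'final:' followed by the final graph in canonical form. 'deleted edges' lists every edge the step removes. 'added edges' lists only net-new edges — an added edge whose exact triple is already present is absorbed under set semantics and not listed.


step 1: rule r1; match: 0->8, 1->6, 2->2, 3->7, 4->14; deleted nodes 14; deleted edges (14,6,hold); added nodes 16, 17; added edges (16,2,hold); (17,7,hold); result: nodes: 1:s, 2:s, 3:s, 6:s, 7:s, 8:q1, 9:q2, 10:dot, 13:dot, 15:dot, 16:dot, 17:dot edges: (6,8,i); (7,9,i); (8,2,o); (8,7,o); (9,1,o); (9,2,o); (10,3,hold); (13,1,hold); (15,6,hold); (16,2,hold); (17,7,hold)
final:
nodes: 1:s, 2:s, 3:s, 6:s, 7:s, 8:q1, 9:q2, 10:dot, 13:dot, 15:dot, 16:dot, 17:dot
edges: (6,8,i); (7,9,i); (8,2,o); (8,7,o); (9,1,o); (9,2,o); (10,3,hold); (13,1,hold); (15,6,hold); (16,2,hold); (17,7,hold)


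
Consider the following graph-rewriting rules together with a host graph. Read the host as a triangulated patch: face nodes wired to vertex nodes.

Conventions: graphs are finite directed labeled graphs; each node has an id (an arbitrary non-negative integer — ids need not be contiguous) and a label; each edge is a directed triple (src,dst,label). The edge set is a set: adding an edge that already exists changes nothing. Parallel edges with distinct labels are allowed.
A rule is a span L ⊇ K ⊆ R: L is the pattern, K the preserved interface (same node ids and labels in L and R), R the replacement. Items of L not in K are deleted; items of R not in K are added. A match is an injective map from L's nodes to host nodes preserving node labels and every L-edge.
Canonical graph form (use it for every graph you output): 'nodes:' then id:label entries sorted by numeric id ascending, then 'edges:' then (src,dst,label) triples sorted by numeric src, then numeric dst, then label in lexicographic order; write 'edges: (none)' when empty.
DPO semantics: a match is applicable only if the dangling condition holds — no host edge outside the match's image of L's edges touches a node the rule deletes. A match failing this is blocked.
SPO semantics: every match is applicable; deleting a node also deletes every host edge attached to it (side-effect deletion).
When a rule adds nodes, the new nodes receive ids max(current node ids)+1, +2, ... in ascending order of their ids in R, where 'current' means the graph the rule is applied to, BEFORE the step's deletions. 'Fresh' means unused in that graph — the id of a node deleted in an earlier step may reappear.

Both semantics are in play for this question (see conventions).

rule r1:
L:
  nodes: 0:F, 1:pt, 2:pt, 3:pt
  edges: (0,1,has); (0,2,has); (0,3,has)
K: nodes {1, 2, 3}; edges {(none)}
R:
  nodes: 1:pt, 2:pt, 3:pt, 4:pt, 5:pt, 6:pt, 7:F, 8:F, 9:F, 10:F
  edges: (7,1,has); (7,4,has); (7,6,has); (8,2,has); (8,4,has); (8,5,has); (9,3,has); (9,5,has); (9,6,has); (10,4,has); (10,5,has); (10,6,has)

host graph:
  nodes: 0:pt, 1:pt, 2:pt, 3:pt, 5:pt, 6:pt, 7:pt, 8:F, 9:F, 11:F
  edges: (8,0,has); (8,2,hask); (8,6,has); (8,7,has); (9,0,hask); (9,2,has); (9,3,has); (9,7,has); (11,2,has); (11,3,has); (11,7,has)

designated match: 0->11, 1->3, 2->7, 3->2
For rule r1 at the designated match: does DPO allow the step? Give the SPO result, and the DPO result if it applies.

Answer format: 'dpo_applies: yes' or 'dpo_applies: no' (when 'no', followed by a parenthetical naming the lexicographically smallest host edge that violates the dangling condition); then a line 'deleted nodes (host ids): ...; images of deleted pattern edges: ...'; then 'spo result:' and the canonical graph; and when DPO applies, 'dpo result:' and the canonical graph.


dpo_applies: yes
deleted nodes (host ids): 11; images of deleted pattern edges: (11,2,has); (11,3,has); (11,7,has)
spo result:
nodes: 0:pt, 1:pt, 2:pt, 3:pt, 5:pt, 6:pt, 7:pt, 8:F, 9:F, 12:pt, 13:pt, 14:pt, 15:F, 16:F, 17:F, 18:F
edges: (8,0,has); (8,2,hask); (8,6,has); (8,7,has); (9,0,hask); (9,2,has); (9,3,has); (9,7,has); (15,3,has); (15,12,has); (15,14,has); (16,7,has); (16,12,has); (16,13,has); (17,2,has); (17,13,has); (17,14,has); (18,12,has); (18,13,has); (18,14,has)
dpo result:
nodes: 0:pt, 1:pt, 2:pt, 3:pt, 5:pt, 6:pt, 7:pt, 8:F, 9:F, 12:pt, 13:pt, 14:pt, 15:F, 16:F, 17:F, 18:F
edges: (8,0,has); (8,2,hask); (8,6,has); (8,7,has); (9,0,hask); (9,2,has); (9,3,has); (9,7,has); (15,3,has); (15,12,has); (15,14,has); (16,7,has); (16,12,has); (16,13,has); (17,2,has); (17,13,has); (17,14,has); (18,12,has); (18,13,has); (18,14,has)


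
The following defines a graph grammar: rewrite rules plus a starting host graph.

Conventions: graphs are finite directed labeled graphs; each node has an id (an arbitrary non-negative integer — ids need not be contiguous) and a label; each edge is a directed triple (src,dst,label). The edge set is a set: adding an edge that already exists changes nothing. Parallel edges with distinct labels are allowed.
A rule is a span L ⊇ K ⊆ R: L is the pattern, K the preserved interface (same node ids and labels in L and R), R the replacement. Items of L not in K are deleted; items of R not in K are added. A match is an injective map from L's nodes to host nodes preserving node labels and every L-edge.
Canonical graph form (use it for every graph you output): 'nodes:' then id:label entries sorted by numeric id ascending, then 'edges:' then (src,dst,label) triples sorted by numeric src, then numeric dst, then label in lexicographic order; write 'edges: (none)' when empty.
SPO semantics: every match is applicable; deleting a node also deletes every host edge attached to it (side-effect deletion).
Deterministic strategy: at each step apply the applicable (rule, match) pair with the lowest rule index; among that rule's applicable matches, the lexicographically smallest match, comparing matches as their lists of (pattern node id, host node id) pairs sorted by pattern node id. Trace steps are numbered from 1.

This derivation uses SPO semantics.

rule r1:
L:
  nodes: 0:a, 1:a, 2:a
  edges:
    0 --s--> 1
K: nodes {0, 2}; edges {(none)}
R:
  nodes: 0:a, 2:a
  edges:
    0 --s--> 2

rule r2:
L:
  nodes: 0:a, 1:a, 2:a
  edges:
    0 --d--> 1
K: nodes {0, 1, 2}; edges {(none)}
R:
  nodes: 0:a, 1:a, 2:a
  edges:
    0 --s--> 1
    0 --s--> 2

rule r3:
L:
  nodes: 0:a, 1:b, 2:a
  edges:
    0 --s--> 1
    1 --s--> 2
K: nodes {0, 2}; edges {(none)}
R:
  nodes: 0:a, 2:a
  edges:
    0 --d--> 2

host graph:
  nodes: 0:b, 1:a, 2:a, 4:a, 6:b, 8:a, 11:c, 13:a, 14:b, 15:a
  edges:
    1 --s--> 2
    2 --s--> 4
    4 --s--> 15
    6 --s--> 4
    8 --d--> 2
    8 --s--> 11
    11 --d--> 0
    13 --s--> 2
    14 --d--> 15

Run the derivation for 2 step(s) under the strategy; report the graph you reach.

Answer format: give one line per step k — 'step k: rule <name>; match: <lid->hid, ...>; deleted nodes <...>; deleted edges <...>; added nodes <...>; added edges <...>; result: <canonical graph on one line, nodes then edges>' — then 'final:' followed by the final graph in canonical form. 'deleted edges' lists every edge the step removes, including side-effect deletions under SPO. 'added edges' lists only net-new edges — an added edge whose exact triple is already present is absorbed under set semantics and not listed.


step 1: rule r1; match: 0->1, 1->2, 2->4; deleted nodes 2; deleted edges (1,2,s); (2,4,s); (8,2,d); (13,2,s); added nodes (none); added edges (1,4,s); result: nodes: 0:b, 1:a, 4:a, 6:b, 8:a, 11:c, 13:a, 14:b, 15:a edges: (1,4,s); (4,15,s); (6,4,s); (8,11,s); (11,0,d); (14,15,d)
step 2: rule r1; match: 0->1, 1->4, 2->8; deleted nodes 4; deleted edges (1,4,s); (4,15,s); (6,4,s); added nodes (none); added edges (1,8,s); result: nodes: 0:b, 1:a, 6:b, 8:a, 11:c, 13:a, 14:b, 15:a edges: (1,8,s); (8,11,s); (11,0,d); (14,15,d)
final:
nodes: 0:b, 1:a, 6:b, 8:a, 11:c, 13:a, 14:b, 15:a
edges: (1,8,s); (8,11,s); (11,0,d); (14,15,d)


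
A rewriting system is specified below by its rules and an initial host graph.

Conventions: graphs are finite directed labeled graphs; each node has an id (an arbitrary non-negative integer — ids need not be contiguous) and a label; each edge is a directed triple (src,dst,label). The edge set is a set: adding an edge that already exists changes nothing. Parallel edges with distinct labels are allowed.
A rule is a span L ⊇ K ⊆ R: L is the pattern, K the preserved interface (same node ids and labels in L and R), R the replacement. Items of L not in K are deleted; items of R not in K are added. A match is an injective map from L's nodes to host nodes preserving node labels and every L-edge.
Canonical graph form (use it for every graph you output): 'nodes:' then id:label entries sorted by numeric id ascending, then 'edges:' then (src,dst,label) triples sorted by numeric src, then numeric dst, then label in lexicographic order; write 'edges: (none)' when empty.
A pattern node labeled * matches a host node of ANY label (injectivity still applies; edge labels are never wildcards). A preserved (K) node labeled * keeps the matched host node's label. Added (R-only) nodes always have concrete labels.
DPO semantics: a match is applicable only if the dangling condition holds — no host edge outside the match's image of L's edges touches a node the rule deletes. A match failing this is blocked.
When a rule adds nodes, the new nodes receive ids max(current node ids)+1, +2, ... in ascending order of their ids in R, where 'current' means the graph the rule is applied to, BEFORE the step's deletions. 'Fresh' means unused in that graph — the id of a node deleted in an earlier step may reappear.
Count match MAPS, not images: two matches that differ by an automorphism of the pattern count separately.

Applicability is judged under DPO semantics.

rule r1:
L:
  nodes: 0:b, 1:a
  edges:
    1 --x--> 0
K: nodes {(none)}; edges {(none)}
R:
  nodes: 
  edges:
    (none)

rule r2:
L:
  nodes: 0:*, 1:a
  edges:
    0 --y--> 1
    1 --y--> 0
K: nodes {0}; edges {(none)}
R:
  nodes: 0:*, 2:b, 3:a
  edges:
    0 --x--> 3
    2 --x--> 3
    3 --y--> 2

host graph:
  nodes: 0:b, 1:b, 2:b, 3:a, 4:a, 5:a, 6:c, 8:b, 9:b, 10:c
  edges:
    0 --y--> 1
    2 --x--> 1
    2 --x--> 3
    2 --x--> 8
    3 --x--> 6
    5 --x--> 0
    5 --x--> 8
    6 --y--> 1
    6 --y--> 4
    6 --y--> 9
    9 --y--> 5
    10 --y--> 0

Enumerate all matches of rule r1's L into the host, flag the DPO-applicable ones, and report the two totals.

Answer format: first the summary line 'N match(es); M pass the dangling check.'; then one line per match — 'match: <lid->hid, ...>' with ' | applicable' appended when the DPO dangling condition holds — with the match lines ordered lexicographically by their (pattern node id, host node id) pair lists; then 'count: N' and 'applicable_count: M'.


2 match(es); 0 pass the dangling check.
match: 0->0, 1->5
match: 0->8, 1->5
count: 2
applicable_count: 0


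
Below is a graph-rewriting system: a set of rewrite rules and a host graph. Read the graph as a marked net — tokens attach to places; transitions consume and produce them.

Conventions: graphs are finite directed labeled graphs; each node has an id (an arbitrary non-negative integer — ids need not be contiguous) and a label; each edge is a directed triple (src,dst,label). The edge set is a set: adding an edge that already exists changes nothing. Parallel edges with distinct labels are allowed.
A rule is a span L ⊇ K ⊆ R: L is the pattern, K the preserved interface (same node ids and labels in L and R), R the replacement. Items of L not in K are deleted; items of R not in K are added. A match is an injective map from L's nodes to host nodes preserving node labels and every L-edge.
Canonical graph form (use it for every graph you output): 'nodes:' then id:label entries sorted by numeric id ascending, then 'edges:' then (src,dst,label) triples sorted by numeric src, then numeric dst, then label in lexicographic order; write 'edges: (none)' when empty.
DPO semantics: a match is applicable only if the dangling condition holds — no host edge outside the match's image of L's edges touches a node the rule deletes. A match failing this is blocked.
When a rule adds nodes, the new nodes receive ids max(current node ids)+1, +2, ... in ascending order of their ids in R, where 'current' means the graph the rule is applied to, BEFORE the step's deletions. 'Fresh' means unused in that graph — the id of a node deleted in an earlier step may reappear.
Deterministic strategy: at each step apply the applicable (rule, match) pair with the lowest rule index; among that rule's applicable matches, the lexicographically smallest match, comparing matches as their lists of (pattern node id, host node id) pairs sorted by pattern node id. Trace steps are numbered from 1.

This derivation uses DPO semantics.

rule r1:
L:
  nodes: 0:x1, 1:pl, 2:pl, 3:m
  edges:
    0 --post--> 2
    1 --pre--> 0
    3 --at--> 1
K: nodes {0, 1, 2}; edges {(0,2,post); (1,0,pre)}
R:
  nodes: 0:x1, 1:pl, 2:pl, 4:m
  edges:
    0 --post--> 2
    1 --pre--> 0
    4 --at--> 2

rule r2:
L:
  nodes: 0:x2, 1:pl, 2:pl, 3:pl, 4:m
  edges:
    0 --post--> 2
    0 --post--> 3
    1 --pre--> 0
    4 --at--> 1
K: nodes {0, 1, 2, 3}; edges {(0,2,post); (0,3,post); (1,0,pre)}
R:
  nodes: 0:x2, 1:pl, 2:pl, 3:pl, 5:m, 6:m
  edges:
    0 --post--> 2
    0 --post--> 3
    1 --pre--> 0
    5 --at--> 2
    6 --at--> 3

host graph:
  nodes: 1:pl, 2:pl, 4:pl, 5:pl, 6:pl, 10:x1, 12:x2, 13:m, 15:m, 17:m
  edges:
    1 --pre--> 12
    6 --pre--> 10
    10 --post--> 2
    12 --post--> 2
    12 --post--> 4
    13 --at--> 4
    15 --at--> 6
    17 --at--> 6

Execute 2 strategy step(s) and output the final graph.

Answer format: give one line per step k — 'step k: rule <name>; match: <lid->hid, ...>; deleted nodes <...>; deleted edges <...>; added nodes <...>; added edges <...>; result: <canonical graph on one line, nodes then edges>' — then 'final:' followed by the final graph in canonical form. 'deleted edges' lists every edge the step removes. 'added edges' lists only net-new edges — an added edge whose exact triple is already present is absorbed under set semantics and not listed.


step 1: rule r1; match: 0->10, 1->6, 2->2, 3->15; deleted nodes 15; deleted edges (15,6,at); added nodes 18; added edges (18,2,at); result: nodes: 1:pl, 2:pl, 4:pl, 5:pl, 6:pl, 10:x1, 12:x2, 13:m, 17:m, 18:m edges: (1,12,pre); (6,10,pre); (10,2,post); (12,2,post); (12,4,post); (13,4,at); (17,6,at); (18,2,at)
step 2: rule r1; match: 0->10, 1->6, 2->2, 3->17; deleted nodes 17; deleted edges (17,6,at); added nodes 19; added edges (19,2,at); result: nodes: 1:pl, 2:pl, 4:pl, 5:pl, 6:pl, 10:x1, 12:x2, 13:m, 18:m, 19:m edges: (1,12,pre); (6,10,pre); (10,2,post); (12,2,post); (12,4,post); (13,4,at); (18,2,at); (19,2,at)
final:
nodes: 1:pl, 2:pl, 4:pl, 5:pl, 6:pl, 10:x1, 12:x2, 13:m, 18:m, 19:m
edges: (1,12,pre); (6,10,pre); (10,2,post); (12,2,post); (12,4,post); (13,4,at); (18,2,at); (19,2,at)


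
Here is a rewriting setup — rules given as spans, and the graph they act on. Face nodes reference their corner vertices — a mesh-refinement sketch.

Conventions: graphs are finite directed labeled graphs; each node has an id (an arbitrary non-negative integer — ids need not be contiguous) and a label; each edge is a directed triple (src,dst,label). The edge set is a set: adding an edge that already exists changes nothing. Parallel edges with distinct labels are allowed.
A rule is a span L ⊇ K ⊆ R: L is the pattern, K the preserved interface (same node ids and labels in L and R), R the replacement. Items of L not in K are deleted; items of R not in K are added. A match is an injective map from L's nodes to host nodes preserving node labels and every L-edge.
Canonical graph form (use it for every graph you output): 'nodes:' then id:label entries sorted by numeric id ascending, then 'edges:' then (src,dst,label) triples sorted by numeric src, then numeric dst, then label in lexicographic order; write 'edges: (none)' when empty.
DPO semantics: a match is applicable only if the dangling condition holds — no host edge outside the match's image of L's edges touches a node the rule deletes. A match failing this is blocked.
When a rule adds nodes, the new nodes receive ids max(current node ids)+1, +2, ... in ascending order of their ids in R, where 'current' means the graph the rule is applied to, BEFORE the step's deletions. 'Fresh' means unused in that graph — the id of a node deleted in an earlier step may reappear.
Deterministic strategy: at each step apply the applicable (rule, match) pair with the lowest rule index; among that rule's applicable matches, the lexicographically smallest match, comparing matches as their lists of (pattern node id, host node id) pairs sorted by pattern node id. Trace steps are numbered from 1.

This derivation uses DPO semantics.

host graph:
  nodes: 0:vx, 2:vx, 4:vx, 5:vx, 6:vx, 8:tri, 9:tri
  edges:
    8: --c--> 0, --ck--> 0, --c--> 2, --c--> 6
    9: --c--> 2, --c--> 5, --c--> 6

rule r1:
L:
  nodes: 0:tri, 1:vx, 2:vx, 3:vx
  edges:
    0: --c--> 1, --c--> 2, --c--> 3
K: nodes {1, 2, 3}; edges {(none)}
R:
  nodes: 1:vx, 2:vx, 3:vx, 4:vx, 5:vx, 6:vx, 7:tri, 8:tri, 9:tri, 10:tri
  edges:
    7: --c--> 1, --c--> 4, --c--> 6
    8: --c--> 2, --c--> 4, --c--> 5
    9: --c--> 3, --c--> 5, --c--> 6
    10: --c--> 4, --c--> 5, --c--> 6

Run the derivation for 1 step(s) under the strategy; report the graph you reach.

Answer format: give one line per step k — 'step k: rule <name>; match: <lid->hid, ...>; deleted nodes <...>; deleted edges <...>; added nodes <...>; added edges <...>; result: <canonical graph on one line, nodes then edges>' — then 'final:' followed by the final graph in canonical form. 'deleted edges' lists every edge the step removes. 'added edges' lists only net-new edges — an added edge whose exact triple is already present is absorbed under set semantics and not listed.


step 1: rule r1; match: 0->9, 1->2, 2->5, 3->6; deleted nodes 9; deleted edges (9,2,c); (9,5,c); (9,6,c); added nodes 10, 11, 12, 13, 14, 15, 16; added edges (13,2,c); (13,10,c); (13,12,c); (14,5,c); (14,10,c); (14,11,c); (15,6,c); (15,11,c); (15,12,c); (16,10,c); (16,11,c); (16,12,c); result: nodes: 0:vx, 2:vx, 4:vx, 5:vx, 6:vx, 8:tri, 10:vx, 11:vx, 12:vx, 13:tri, 14:tri, 15:tri, 16:tri edges: (8,0,c); (8,0,ck); (8,2,c); (8,6,c); (13,2,c); (13,10,c); (13,12,c); (14,5,c); (14,10,c); (14,11,c); (15,6,c); (15,11,c); (15,12,c); (16,10,c); (16,11,c); (16,12,c)
final:
nodes: 0:vx, 2:vx, 4:vx, 5:vx, 6:vx, 8:tri, 10:vx, 11:vx, 12:vx, 13:tri, 14:tri, 15:tri, 16:tri
edges: (8,0,c); (8,0,ck); (8,2,c); (8,6,c); (13,2,c); (13,10,c); (13,12,c); (14,5,c); (14,10,c); (14,11,c); (15,6,c); (15,11,c); (15,12,c); (16,10,c); (16,11,c); (16,12,c)


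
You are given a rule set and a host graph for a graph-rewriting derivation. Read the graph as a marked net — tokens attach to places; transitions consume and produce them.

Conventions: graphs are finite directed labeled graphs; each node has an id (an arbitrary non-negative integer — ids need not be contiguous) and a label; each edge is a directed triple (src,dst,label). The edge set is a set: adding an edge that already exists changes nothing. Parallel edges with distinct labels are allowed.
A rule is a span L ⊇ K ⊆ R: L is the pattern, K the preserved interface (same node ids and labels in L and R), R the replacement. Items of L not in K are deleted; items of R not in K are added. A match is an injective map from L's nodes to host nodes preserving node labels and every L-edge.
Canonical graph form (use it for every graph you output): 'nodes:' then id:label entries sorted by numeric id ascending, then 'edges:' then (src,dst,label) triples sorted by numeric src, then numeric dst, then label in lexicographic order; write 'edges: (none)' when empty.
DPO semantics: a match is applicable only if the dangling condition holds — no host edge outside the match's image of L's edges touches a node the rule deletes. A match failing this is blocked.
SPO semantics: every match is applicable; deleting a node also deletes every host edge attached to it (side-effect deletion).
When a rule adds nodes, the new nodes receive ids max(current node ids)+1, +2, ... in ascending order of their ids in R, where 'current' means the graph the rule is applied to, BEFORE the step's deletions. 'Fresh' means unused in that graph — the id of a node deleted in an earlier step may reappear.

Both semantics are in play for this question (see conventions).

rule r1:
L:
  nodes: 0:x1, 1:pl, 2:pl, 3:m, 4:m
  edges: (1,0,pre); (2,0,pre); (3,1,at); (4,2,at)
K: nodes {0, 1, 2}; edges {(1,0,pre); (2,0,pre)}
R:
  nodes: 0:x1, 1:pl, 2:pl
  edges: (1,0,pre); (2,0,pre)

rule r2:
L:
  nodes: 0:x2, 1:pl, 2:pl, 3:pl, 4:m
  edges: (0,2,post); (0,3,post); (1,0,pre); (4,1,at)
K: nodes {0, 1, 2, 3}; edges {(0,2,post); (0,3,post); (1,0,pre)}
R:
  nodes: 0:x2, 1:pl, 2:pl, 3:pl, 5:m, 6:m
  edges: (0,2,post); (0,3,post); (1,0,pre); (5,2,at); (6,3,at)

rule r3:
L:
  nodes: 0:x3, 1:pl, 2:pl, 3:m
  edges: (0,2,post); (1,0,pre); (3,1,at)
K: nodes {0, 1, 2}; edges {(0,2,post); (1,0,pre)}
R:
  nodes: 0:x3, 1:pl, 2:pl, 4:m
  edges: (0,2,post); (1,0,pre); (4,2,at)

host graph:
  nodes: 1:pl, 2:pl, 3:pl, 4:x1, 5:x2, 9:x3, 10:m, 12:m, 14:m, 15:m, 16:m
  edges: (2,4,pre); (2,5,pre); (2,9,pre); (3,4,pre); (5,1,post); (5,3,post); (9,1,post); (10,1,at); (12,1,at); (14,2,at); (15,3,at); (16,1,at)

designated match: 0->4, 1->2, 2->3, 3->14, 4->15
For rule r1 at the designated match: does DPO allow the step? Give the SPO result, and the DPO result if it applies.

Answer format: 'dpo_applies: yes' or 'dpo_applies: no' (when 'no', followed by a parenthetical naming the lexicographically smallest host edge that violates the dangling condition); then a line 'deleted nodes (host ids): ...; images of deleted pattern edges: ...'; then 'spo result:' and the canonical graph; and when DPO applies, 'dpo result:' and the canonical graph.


dpo_applies: yes
deleted nodes (host ids): 14, 15; images of deleted pattern edges: (14,2,at); (15,3,at)
spo result:
nodes: 1:pl, 2:pl, 3:pl, 4:x1, 5:x2, 9:x3, 10:m, 12:m, 16:m
edges: (2,4,pre); (2,5,pre); (2,9,pre); (3,4,pre); (5,1,post); (5,3,post); (9,1,post); (10,1,at); (12,1,at); (16,1,at)
dpo result:
nodes: 1:pl, 2:pl, 3:pl, 4:x1, 5:x2, 9:x3, 10:m, 12:m, 16:m
edges: (2,4,pre); (2,5,pre); (2,9,pre); (3,4,pre); (5,1,post); (5,3,post); (9,1,post); (10,1,at); (12,1,at); (16,1,at)


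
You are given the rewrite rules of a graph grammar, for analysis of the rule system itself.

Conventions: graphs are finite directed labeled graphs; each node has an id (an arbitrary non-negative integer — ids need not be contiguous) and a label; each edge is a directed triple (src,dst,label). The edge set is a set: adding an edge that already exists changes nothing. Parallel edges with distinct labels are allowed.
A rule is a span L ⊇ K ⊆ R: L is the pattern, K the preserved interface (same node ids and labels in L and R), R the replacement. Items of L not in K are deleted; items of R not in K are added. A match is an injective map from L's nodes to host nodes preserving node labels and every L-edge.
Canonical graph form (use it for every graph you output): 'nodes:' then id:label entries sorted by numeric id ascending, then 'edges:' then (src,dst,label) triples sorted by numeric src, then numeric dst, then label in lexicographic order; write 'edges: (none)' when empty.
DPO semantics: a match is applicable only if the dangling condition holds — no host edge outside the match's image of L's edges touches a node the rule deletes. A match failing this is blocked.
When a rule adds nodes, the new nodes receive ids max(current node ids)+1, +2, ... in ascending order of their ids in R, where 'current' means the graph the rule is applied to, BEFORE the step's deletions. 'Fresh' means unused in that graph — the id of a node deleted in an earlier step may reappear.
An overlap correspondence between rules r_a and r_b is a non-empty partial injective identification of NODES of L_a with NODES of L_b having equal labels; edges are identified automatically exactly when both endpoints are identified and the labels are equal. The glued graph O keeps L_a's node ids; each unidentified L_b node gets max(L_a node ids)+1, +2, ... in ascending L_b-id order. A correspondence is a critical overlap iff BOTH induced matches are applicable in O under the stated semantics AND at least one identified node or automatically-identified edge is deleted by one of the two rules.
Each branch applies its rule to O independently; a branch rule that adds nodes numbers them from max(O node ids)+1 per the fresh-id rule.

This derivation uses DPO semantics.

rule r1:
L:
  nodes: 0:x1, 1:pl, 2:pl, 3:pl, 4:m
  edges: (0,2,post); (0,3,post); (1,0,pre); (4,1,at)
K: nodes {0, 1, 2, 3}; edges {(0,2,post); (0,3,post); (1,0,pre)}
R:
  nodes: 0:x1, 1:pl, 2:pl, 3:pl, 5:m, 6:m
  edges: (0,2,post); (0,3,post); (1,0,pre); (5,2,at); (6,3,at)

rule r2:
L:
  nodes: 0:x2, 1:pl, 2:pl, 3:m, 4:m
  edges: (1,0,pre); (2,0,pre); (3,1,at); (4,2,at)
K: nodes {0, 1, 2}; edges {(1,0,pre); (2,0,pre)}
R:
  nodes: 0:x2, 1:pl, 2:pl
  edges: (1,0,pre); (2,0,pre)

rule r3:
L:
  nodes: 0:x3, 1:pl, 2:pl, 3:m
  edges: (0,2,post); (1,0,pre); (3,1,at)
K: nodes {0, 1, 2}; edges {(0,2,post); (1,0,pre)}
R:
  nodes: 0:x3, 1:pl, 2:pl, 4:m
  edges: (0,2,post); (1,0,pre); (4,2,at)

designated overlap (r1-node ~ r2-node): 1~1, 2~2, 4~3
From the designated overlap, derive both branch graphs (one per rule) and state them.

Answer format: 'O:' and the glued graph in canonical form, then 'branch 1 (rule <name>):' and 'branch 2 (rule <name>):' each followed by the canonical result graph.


O:
nodes: 0:x1, 1:pl, 2:pl, 3:pl, 4:m, 5:x2, 6:m
edges: (0,2,post); (0,3,post); (1,0,pre); (1,5,pre); (2,5,pre); (4,1,at); (6,2,at)
branch 1 (rule r1):
nodes: 0:x1, 1:pl, 2:pl, 3:pl, 5:x2, 6:m, 7:m, 8:m
edges: (0,2,post); (0,3,post); (1,0,pre); (1,5,pre); (2,5,pre); (6,2,at); (7,2,at); (8,3,at)
branch 2 (rule r2):
nodes: 0:x1, 1:pl, 2:pl, 3:pl, 5:x2
edges: (0,2,post); (0,3,post); (1,0,pre); (1,5,pre); (2,5,pre)


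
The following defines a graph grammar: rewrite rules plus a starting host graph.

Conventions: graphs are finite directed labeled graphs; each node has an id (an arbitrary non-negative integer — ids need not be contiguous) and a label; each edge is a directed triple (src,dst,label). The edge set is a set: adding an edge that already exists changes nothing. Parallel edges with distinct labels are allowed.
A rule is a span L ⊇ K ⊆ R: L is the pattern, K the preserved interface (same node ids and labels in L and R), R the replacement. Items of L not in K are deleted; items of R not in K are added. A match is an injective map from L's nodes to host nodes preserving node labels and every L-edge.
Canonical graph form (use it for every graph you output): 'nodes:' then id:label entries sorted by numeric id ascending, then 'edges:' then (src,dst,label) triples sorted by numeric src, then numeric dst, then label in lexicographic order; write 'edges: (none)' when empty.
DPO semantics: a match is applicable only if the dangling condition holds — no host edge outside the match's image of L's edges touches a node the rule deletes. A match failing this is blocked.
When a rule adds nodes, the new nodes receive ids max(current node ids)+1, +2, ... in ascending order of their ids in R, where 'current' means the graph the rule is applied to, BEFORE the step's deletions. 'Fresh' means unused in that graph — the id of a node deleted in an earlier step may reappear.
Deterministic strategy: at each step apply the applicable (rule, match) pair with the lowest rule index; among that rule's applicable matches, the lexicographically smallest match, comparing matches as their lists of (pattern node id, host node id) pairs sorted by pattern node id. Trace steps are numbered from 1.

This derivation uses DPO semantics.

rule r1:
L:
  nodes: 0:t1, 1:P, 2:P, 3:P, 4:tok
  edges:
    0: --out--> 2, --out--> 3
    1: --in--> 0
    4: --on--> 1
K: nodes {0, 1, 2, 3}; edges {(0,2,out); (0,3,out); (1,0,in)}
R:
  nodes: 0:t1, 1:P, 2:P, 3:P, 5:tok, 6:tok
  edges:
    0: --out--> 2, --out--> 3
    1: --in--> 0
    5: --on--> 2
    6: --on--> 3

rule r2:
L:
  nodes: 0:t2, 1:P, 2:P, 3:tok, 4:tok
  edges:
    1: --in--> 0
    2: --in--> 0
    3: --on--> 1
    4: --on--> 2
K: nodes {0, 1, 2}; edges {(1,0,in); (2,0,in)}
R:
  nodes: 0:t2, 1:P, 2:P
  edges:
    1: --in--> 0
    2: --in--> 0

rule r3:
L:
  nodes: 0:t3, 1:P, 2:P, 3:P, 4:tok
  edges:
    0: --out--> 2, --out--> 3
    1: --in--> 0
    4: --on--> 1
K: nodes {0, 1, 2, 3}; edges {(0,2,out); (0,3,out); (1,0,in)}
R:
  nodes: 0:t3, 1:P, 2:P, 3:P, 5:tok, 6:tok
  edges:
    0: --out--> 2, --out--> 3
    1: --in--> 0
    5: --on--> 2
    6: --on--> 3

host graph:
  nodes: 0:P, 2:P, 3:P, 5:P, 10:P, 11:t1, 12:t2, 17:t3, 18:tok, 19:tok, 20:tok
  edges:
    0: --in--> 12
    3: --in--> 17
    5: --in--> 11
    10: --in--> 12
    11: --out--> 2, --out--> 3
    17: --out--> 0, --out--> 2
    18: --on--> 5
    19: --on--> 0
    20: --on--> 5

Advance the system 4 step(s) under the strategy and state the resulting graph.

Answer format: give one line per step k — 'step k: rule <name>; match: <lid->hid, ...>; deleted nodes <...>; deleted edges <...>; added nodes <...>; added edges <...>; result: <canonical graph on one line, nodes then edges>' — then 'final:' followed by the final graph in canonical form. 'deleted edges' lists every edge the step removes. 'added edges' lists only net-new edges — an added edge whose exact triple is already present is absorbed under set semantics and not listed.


step 1: rule r1; match: 0->11, 1->5, 2->2, 3->3, 4->18; deleted nodes 18; deleted edges (18,5,on); added nodes 21, 22; added edges (21,2,on); (22,3,on); result: nodes: 0:P, 2:P, 3:P, 5:P, 10:P, 11:t1, 12:t2, 17:t3, 19:tok, 20:tok, 21:tok, 22:tok edges: (0,12,in); (3,17,in); (5,11,in); (10,12,in); (11,2,out); (11,3,out); (17,0,out); (17,2,out); (19,0,on); (20,5,on); (21,2,on); (22,3,on)
step 2: rule r1; match: 0->11, 1->5, 2->2, 3->3, 4->20; deleted nodes 20; deleted edges (20,5,on); added nodes 23, 24; added edges (23,2,on); (24,3,on); result: nodes: 0:P, 2:P, 3:P, 5:P, 10:P, 11:t1, 12:t2, 17:t3, 19:tok, 21:tok, 22:tok, 23:tok, 24:tok edges: (0,12,in); (3,17,in); (5,11,in); (10,12,in); (11,2,out); (11,3,out); (17,0,out); (17,2,out); (19,0,on); (21,2,on); (22,3,on); (23,2,on); (24,3,on)
step 3: rule r3; match: 0->17, 1->3, 2->0, 3->2, 4->22; deleted nodes 22; deleted edges (22,3,on); added nodes 25, 26; added edges (25,0,on); (26,2,on); result: nodes: 0:P, 2:P, 3:P, 5:P, 10:P, 11:t1, 12:t2, 17:t3, 19:tok, 21:tok, 23:tok, 24:tok, 25:tok, 26:tok edges: (0,12,in); (3,17,in); (5,11,in); (10,12,in); (11,2,out); (11,3,out); (17,0,out); (17,2,out); (19,0,on); (21,2,on); (23,2,on); (24,3,on); (25,0,on); (26,2,on)
step 4: rule r3; match: 0->17, 1->3, 2->0, 3->2, 4->24; deleted nodes 24; deleted edges (24,3,on); added nodes 27, 28; added edges (27,0,on); (28,2,on); result: nodes: 0:P, 2:P, 3:P, 5:P, 10:P, 11:t1, 12:t2, 17:t3, 19:tok, 21:tok, 23:tok, 25:tok, 26:tok, 27:tok, 28:tok edges: (0,12,in); (3,17,in); (5,11,in); (10,12,in); (11,2,out); (11,3,out); (17,0,out); (17,2,out); (19,0,on); (21,2,on); (23,2,on); (25,0,on); (26,2,on); (27,0,on); (28,2,on)
final:
nodes: 0:P, 2:P, 3:P, 5:P, 10:P, 11:t1, 12:t2, 17:t3, 19:tok, 21:tok, 23:tok, 25:tok, 26:tok, 27:tok, 28:tok
edges: (0,12,in); (3,17,in); (5,11,in); (10,12,in); (11,2,out); (11,3,out); (17,0,out); (17,2,out); (19,0,on); (21,2,on); (23,2,on); (25,0,on); (26,2,on); (27,0,on); (28,2,on)


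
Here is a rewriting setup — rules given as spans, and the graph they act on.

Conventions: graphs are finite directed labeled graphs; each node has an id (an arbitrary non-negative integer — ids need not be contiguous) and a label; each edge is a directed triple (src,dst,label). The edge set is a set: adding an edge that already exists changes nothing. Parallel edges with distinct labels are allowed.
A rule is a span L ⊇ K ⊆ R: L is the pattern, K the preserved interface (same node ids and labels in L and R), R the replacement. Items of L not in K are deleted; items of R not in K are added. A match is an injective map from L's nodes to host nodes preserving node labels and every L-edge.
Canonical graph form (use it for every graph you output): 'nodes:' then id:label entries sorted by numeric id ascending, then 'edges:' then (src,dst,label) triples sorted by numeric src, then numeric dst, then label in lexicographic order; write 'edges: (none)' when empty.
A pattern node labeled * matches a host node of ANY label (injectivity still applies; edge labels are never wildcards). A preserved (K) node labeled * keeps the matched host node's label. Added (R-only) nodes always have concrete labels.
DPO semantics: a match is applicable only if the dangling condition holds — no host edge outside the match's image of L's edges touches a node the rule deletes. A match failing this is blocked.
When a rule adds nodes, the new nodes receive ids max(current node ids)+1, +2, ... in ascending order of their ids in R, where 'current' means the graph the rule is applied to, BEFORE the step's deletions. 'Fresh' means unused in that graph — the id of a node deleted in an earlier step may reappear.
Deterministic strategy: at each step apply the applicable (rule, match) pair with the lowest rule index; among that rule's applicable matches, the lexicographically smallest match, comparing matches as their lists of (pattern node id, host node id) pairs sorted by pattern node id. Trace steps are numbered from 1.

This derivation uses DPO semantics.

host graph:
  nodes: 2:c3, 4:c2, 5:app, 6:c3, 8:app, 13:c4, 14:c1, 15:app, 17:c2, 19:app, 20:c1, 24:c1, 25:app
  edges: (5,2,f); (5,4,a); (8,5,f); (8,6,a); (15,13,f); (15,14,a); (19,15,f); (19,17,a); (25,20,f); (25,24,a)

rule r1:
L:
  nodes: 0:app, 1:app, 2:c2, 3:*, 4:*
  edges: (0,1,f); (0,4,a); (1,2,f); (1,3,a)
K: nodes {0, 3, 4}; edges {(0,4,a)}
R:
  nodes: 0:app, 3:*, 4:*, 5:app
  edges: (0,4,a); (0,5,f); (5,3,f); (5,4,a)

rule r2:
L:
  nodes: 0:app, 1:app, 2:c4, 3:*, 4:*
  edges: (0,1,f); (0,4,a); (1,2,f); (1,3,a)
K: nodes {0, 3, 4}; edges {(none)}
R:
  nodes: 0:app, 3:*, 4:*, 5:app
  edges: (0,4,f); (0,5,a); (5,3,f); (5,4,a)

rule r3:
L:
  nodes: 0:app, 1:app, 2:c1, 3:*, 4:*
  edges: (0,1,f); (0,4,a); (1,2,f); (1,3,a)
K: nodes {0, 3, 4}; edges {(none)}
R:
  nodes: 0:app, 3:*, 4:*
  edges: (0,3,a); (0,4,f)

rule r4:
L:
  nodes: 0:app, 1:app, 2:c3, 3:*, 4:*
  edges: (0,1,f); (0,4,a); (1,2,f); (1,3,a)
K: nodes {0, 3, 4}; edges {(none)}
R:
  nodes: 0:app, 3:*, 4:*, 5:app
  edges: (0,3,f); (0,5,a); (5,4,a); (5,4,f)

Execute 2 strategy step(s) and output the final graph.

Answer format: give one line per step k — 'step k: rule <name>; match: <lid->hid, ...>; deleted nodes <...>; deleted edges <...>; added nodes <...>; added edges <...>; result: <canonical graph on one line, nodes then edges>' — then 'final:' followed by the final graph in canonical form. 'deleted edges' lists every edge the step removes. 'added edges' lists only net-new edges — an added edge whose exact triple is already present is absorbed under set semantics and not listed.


step 1: rule r2; match: 0->19, 1->15, 2->13, 3->14, 4->17; deleted nodes 13, 15; deleted edges (15,13,f); (15,14,a); (19,15,f); (19,17,a); added nodes 26; added edges (19,17,f); (19,26,a); (26,14,f); (26,17,a); result: nodes: 2:c3, 4:c2, 5:app, 6:c3, 8:app, 14:c1, 17:c2, 19:app, 20:c1, 24:c1, 25:app, 26:app edges: (5,2,f); (5,4,a); (8,5,f); (8,6,a); (19,17,f); (19,26,a); (25,20,f); (25,24,a); (26,14,f); (26,17,a)
step 2: rule r4; match: 0->8, 1->5, 2->2, 3->4, 4->6; deleted nodes 2, 5; deleted edges (5,2,f); (5,4,a); (8,5,f); (8,6,a); added nodes 27; added edges (8,4,f); (8,27,a); (27,6,a); (27,6,f); result: nodes: 4:c2, 6:c3, 8:app, 14:c1, 17:c2, 19:app, 20:c1, 24:c1, 25:app, 26:app, 27:app edges: (8,4,f); (8,27,a); (19,17,f); (19,26,a); (25,20,f); (25,24,a); (26,14,f); (26,17,a); (27,6,a); (27,6,f)
final:
nodes: 4:c2, 6:c3, 8:app, 14:c1, 17:c2, 19:app, 20:c1, 24:c1, 25:app, 26:app, 27:app
edges: (8,4,f); (8,27,a); (19,17,f); (19,26,a); (25,20,f); (25,24,a); (26,14,f); (26,17,a); (27,6,a); (27,6,f)


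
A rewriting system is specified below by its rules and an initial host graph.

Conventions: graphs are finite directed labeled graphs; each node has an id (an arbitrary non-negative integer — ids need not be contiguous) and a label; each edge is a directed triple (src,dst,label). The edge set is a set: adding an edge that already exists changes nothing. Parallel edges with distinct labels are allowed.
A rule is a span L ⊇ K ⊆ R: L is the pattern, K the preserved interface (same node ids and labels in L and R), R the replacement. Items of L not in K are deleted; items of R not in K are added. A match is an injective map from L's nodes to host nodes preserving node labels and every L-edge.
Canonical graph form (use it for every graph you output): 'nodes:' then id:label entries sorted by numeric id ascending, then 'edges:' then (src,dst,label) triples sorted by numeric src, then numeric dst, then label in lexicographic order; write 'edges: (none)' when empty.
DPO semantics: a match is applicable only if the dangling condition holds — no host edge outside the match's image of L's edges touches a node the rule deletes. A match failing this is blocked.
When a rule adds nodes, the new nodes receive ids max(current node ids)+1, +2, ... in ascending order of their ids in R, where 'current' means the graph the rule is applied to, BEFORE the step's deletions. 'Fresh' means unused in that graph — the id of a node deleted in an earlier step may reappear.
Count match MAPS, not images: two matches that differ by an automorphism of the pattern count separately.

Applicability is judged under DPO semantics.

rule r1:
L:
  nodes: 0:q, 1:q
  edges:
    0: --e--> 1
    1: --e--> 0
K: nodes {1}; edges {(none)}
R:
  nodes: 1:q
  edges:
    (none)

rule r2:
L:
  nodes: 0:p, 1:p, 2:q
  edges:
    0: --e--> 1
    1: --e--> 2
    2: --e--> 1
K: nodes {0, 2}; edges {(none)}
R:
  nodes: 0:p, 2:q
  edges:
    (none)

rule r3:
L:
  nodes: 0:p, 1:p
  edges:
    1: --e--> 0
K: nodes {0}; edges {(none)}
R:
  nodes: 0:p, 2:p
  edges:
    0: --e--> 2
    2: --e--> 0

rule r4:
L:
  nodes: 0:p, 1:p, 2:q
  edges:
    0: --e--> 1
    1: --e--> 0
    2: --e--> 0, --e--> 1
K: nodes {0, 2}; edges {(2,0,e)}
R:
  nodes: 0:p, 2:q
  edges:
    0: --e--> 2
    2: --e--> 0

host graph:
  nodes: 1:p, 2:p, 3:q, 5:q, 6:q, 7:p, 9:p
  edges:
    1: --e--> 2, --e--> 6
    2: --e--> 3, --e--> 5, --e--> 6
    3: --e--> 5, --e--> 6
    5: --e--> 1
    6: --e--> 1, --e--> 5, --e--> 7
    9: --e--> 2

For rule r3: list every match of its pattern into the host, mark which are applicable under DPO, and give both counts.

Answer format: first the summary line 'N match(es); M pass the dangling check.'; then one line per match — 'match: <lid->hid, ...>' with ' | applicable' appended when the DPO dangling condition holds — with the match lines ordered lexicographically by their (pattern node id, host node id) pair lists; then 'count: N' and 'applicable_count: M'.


2 match(es); 1 pass the dangling check.
match: 0->2, 1->1
match: 0->2, 1->9 | applicable
count: 2
applicable_count: 1
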